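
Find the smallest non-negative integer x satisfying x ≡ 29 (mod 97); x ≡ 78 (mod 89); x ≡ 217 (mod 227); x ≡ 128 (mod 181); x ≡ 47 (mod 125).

17129088797

From x ≡ 29 (mod 97) write x = 29 + 97t. Substituting into x ≡ 78 (mod 89) gives 97t ≡ 49 (mod 89), and since 8⁻¹ ≡ 78 (mod 89), t ≡ 84. Hence x ≡ 29 + 97·84 = 8177 (mod 8633).
From x ≡ 8177 (mod 8633) write x = 8177 + 8633t. Substituting into x ≡ 217 (mod 227) gives 8633t ≡ 212 (mod 227), and since 7⁻¹ ≡ 65 (mod 227), t ≡ 160. Hence x ≡ 8177 + 8633·160 = 1389457 (mod 1959691).
From x ≡ 1389457 (mod 1959691) write x = 1389457 + 1959691t. Substituting into x ≡ 128 (mod 181) gives 1959691t ≡ 27 (mod 181), and since 4⁻¹ ≡ 136 (mod 181), t ≡ 52. Hence x ≡ 1389457 + 1959691·52 = 103293389 (mod 354704071).
From x ≡ 103293389 (mod 354704071) write x = 103293389 + 354704071t. Substituting into x ≡ 47 (mod 125) gives 354704071t ≡ 33 (mod 125), and since 71⁻¹ ≡ 81 (mod 125), t ≡ 48. Hence x ≡ 103293389 + 354704071·48 = 17129088797 (mod 44338008875).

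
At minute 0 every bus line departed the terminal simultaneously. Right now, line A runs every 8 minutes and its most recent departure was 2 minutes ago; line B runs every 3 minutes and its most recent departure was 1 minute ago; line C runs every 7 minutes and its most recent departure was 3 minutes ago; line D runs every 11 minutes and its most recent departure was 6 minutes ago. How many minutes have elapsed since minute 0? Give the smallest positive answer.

1018

The moduli are pairwise coprime; N = 8·3·7·11 = 1848.
N/8 = 231; 231 ≡ 7 (mod 8); 7·7 ≡ 1, so inverse 7.
N/3 = 616; 616 ≡ 1 (mod 3), inverse 1.
N/7 = 264; 264 ≡ 5 (mod 7); 5·3 ≡ 1, so inverse 3.
N/11 = 168; 168 ≡ 3 (mod 11); 3·4 ≡ 1, so inverse 4.
t ≡ 2·231·7 + 1·616·1 + 3·264·3 + 6·168·4 = 10258.
10258 mod 1848 = 1018.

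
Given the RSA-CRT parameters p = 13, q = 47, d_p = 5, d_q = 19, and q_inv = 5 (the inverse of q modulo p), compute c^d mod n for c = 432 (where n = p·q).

m₁ = c^(d_p) mod p: c ≡ 3 (mod 13), and 3^5 mod 13 = 9.
m₂ = c^(d_q) mod q: c ≡ 9 (mod 47), and 9^19 mod 47 = 42.
h = q_inv·(m₁ − m₂) mod p = 5·(9 − 42) mod 13 = 4.
m = m₂ + h·q = 42 + 4·47 = 230.

230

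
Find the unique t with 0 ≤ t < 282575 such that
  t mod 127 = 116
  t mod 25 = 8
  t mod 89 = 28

From t ≡ 116 (mod 127) write t = 116 + 127s. Substituting into t ≡ 8 (mod 25) gives 127s ≡ 17 (mod 25), and since 2⁻¹ ≡ 13 (mod 25), s ≡ 21. Hence t ≡ 116 + 127·21 = 2783 (mod 3175).
From t ≡ 2783 (mod 3175) write t = 2783 + 3175s. Substituting into t ≡ 28 (mod 89) gives 3175s ≡ 4 (mod 89), and since 60⁻¹ ≡ 46 (mod 89), s ≡ 6. Hence t ≡ 2783 + 3175·6 = 21833 (mod 282575).

21833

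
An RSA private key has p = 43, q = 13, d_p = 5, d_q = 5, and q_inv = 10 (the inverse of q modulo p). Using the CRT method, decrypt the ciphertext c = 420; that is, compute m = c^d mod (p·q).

m₁ = c^(d_p) mod p: c ≡ 33 (mod 43), and 33^5 mod 43 = 18.
m₂ = c^(d_q) mod q: c ≡ 4 (mod 13), and 4^5 mod 13 = 10.
h = q_inv·(m₁ − m₂) mod p = 10·(18 − 10) mod 43 = 37.
m = m₂ + h·q = 10 + 37·13 = 491.

491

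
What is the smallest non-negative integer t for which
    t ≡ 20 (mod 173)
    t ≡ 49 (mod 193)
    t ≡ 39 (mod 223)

889586

The moduli are pairwise coprime; N = 173·193·223 = 7445747.
N/173 = 43039; 43039 ≡ 135 (mod 173); 135·132 ≡ 1, so inverse 132.
N/193 = 38579; 38579 ≡ 172 (mod 193); 172·147 ≡ 1, so inverse 147.
N/223 = 33389; 33389 ≡ 162 (mod 223); 162·106 ≡ 1, so inverse 106.
t ≡ 20·43039·132 + 49·38579·147 + 39·33389·106 = 529537623.
529537623 mod 7445747 = 889586.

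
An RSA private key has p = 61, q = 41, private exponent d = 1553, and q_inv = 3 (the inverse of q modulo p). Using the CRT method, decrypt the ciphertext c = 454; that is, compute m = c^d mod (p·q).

d_p = d mod (p−1) = 1553 mod 60 = 53; d_q = d mod (q−1) = 33.
m₁ = c^(d_p) mod p: c ≡ 27 (mod 61), and 27^53 mod 61 = 41.
m₂ = c^(d_q) mod q: c ≡ 3 (mod 41), and 3^33 mod 41 = 3.
h = q_inv·(m₁ − m₂) mod p = 3·(41 − 3) mod 61 = 53.
m = m₂ + h·q = 3 + 53·41 = 2176.

2176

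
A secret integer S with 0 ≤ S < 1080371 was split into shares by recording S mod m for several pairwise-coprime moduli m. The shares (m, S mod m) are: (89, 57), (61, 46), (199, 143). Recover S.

63425

From S ≡ 57 (mod 89) write S = 57 + 89t. Substituting into S ≡ 46 (mod 61) gives 89t ≡ 50 (mod 61), and since 28⁻¹ ≡ 24 (mod 61), t ≡ 41. Hence S ≡ 57 + 89·41 = 3706 (mod 5429).
From S ≡ 3706 (mod 5429) write S = 3706 + 5429t. Substituting into S ≡ 143 (mod 199) gives 5429t ≡ 19 (mod 199), and since 56⁻¹ ≡ 32 (mod 199), t ≡ 11. Hence S ≡ 3706 + 5429·11 = 63425 (mod 1080371).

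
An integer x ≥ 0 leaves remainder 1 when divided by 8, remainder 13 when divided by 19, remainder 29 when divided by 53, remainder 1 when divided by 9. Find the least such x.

24409

From x ≡ 1 (mod 8) write x = 1 + 8t. Substituting into x ≡ 13 (mod 19) gives 8t ≡ 12 (mod 19), and since 8⁻¹ ≡ 12 (mod 19), t ≡ 11. Hence x ≡ 1 + 8·11 = 89 (mod 152).
From x ≡ 89 (mod 152) write x = 89 + 152t. Substituting into x ≡ 29 (mod 53) gives 152t ≡ 46 (mod 53), and since 46⁻¹ ≡ 15 (mod 53), t ≡ 1. Hence x ≡ 89 + 152·1 = 241 (mod 8056).
From x ≡ 241 (mod 8056) write x = 241 + 8056t. Substituting into x ≡ 1 (mod 9) gives 8056t ≡ 3 (mod 9), and since 1⁻¹ ≡ 1 (mod 9), t ≡ 3. Hence x ≡ 241 + 8056·3 = 24409 (mod 72504).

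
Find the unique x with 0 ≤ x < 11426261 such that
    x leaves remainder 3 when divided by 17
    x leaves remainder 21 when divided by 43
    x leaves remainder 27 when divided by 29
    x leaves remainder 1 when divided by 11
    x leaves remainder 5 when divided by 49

The moduli are pairwise coprime; N = 17·43·29·11·49 = 11426261.
N/17 = 672133; 672133 ≡ 4 (mod 17); 4·13 ≡ 1, so inverse 13.
N/43 = 265727; 265727 ≡ 30 (mod 43); 30·33 ≡ 1, so inverse 33.
N/29 = 394009; 394009 ≡ 15 (mod 29); 15·2 ≡ 1, so inverse 2.
N/11 = 1038751; 1038751 ≡ 10 (mod 11); 10·10 ≡ 1, so inverse 10.
N/49 = 233189; 233189 ≡ 47 (mod 49); 47·24 ≡ 1, so inverse 24.
x ≡ 3·672133·13 + 21·265727·33 + 27·394009·2 + 1·1038751·10 + 5·233189·24 = 270008674.
270008674 mod 11426261 = 7204671.

7204671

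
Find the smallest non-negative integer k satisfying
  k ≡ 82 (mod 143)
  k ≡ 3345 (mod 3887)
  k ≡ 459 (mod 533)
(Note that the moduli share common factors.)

648587

Combine the congruences pairwise.
gcd(143, 3887) = 13 and 13 | (3345 − 82), so the pair is consistent; merging gives k ≡ 7232 (mod 42757), where 42757 = lcm(143, 3887).
gcd(42757, 533) = 13 and 13 | (459 − 7232), so the pair is consistent; merging gives k ≡ 648587 (mod 1753037), where 1753037 = lcm(42757, 533).
The solution is unique modulo lcm(143, 3887, 533) = 1753037.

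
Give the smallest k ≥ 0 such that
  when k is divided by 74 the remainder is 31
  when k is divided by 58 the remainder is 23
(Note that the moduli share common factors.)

1067

gcd(74, 58) = 2 and 2 | (23 − 31), so the pair is consistent; merging gives k ≡ 1067 (mod 2146), where 2146 = lcm(74, 58).
The solution is unique modulo lcm(74, 58) = 2146.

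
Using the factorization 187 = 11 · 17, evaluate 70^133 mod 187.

Mod 11: 70 ≡ 4; by Fermat, exponent reduces to 133 mod 10 = 3; 4^3 ≡ 9 (mod 11).
Mod 17: 70 ≡ 2; by Fermat, exponent reduces to 133 mod 16 = 5; 2^5 ≡ 15 (mod 17).
Combine by CRT: x ≡ 9 (mod 11), x ≡ 15 (mod 17) ⇒ x ≡ 185 (mod 187).

185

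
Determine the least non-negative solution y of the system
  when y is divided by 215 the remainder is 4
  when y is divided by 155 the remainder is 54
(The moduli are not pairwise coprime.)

gcd(215, 155) = 5 and 5 | (54 − 4), so the pair is consistent; merging gives y ≡ 1294 (mod 6665), where 6665 = lcm(215, 155).
The solution is unique modulo lcm(215, 155) = 6665.

1294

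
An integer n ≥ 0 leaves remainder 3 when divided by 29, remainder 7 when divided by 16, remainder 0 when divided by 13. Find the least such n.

3367

The moduli are pairwise coprime; M = 29·16·13 = 6032.
M/29 = 208; 208 ≡ 5 (mod 29); 5·6 ≡ 1, so inverse 6.
M/16 = 377; 377 ≡ 9 (mod 16); 9·9 ≡ 1, so inverse 9.
M/13 = 464; 464 ≡ 9 (mod 13); 9·3 ≡ 1, so inverse 3.
n ≡ 3·208·6 + 7·377·9 + 0·464·3 = 27495.
27495 mod 6032 = 3367.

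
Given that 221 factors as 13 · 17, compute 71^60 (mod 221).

Mod 13: 71 ≡ 6; since 12 | 60, by Fermat 6^60 ≡ 1 (mod 13).
Mod 17: 71 ≡ 3; by Fermat, exponent reduces to 60 mod 16 = 12; 3^12 ≡ 4 (mod 17).
Combine by CRT: x ≡ 1 (mod 13), x ≡ 4 (mod 17) ⇒ x ≡ 157 (mod 221).

157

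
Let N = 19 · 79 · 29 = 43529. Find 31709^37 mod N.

32260

Mod 19: 31709 ≡ 17; by Fermat, exponent reduces to 37 mod 18 = 1; 17^1 ≡ 17 (mod 19).
Mod 79: 31709 ≡ 30; 30^37 ≡ 28 (mod 79).
Mod 29: 31709 ≡ 12; by Fermat, exponent reduces to 37 mod 28 = 9; 12^9 ≡ 12 (mod 29).
Combine by CRT: x ≡ 17 (mod 19), x ≡ 28 (mod 79), x ≡ 12 (mod 29) ⇒ x ≡ 32260 (mod 43529).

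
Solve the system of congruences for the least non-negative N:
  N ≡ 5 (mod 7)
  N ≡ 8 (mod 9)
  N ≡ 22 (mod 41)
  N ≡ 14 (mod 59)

From N ≡ 5 (mod 7) write N = 5 + 7t. Substituting into N ≡ 8 (mod 9) gives 7t ≡ 3 (mod 9), and since 7⁻¹ ≡ 4 (mod 9), t ≡ 3. Hence N ≡ 5 + 7·3 = 26 (mod 63).
From N ≡ 26 (mod 63) write N = 26 + 63t. Substituting into N ≡ 22 (mod 41) gives 63t ≡ 37 (mod 41), and since 22⁻¹ ≡ 28 (mod 41), t ≡ 11. Hence N ≡ 26 + 63·11 = 719 (mod 2583).
From N ≡ 719 (mod 2583) write N = 719 + 2583t. Substituting into N ≡ 14 (mod 59) gives 2583t ≡ 3 (mod 59), and since 46⁻¹ ≡ 9 (mod 59), t ≡ 27. Hence N ≡ 719 + 2583·27 = 70460 (mod 152397).

70460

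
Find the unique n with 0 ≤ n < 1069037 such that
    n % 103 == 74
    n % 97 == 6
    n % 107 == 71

The moduli are pairwise coprime; M = 103·97·107 = 1069037.
M/103 = 10379; 10379 ≡ 79 (mod 103); 79·30 ≡ 1, so inverse 30.
M/97 = 11021; 11021 ≡ 60 (mod 97); 60·76 ≡ 1, so inverse 76.
M/107 = 9991; 9991 ≡ 40 (mod 107); 40·99 ≡ 1, so inverse 99.
n ≡ 74·10379·30 + 6·11021·76 + 71·9991·99 = 98293695.
98293695 mod 1069037 = 1011328.

1011328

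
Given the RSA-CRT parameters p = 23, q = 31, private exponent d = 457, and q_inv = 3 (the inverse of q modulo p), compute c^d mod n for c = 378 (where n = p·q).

d_p = d mod (p−1) = 457 mod 22 = 17; d_q = d mod (q−1) = 7.
m₁ = c^(d_p) mod p: c ≡ 10 (mod 23), and 10^17 mod 23 = 17.
m₂ = c^(d_q) mod q: c ≡ 6 (mod 31), and 6^7 mod 31 = 6.
h = q_inv·(m₁ − m₂) mod p = 3·(17 − 6) mod 23 = 10.
m = m₂ + h·q = 6 + 10·31 = 316.

316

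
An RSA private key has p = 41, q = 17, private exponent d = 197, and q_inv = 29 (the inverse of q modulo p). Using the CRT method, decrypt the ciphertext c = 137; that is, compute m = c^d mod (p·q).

273

d_p = d mod (p−1) = 197 mod 40 = 37; d_q = d mod (q−1) = 5.
m₁ = c^(d_p) mod p: c ≡ 14 (mod 41), and 14^37 mod 41 = 27.
m₂ = c^(d_q) mod q: c ≡ 1 (mod 17), and 1^5 mod 17 = 1.
h = q_inv·(m₁ − m₂) mod p = 29·(27 − 1) mod 41 = 16.
m = m₂ + h·q = 1 + 16·17 = 273.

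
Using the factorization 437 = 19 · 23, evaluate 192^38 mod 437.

384

Mod 19: 192 ≡ 2; by Fermat, exponent reduces to 38 mod 18 = 2; 2^2 ≡ 4 (mod 19).
Mod 23: 192 ≡ 8; by Fermat, exponent reduces to 38 mod 22 = 16; 8^16 ≡ 16 (mod 23).
Combine by CRT: x ≡ 4 (mod 19), x ≡ 16 (mod 23) ⇒ x ≡ 384 (mod 437).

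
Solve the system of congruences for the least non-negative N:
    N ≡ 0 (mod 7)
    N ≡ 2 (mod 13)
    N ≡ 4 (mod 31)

The moduli are pairwise coprime; M = 7·13·31 = 2821.
M/7 = 403; 403 ≡ 4 (mod 7); 4·2 ≡ 1, so inverse 2.
M/13 = 217; 217 ≡ 9 (mod 13); 9·3 ≡ 1, so inverse 3.
M/31 = 91; 91 ≡ 29 (mod 31); 29·15 ≡ 1, so inverse 15.
N ≡ 0·403·2 + 2·217·3 + 4·91·15 = 6762.
6762 mod 2821 = 1120.

1120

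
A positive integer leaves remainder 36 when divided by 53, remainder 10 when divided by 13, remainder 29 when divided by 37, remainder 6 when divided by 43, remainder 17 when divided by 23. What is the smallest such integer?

8808212

The moduli are pairwise coprime; M = 53·13·37·43·23 = 25212577.
M/53 = 475709; 475709 ≡ 34 (mod 53); 34·39 ≡ 1, so inverse 39.
M/13 = 1939429; 1939429 ≡ 11 (mod 13); 11·6 ≡ 1, so inverse 6.
M/37 = 681421; 681421 ≡ 29 (mod 37); 29·23 ≡ 1, so inverse 23.
M/43 = 586339; 586339 ≡ 34 (mod 43); 34·19 ≡ 1, so inverse 19.
M/23 = 1096199; 1096199 ≡ 19 (mod 23); 19·17 ≡ 1, so inverse 17.
N ≡ 36·475709·39 + 10·1939429·6 + 29·681421·23 + 6·586339·19 + 17·1096199·17 = 1622413140.
1622413140 mod 25212577 = 8808212.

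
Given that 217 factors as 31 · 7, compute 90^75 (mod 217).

125

Mod 31: 90 ≡ 28; by Fermat, exponent reduces to 75 mod 30 = 15; 28^15 ≡ 1 (mod 31).
Mod 7: 90 ≡ 6; by Fermat, exponent reduces to 75 mod 6 = 3; 6^3 ≡ 6 (mod 7).
Combine by CRT: x ≡ 1 (mod 31), x ≡ 6 (mod 7) ⇒ x ≡ 125 (mod 217).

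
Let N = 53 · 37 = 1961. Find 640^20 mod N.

417

Mod 53: 640 ≡ 4; 4^20 ≡ 46 (mod 53).
Mod 37: 640 ≡ 11; 11^20 ≡ 10 (mod 37).
Combine by CRT: x ≡ 46 (mod 53), x ≡ 10 (mod 37) ⇒ x ≡ 417 (mod 1961).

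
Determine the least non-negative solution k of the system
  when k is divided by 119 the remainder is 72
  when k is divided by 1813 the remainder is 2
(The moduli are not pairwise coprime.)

19945

gcd(119, 1813) = 7 and 7 | (2 − 72), so the pair is consistent; merging gives k ≡ 19945 (mod 30821), where 30821 = lcm(119, 1813).
The solution is unique modulo lcm(119, 1813) = 30821.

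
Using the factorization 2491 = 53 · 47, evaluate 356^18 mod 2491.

733

Mod 53: 356 ≡ 38; 38^18 ≡ 44 (mod 53).
Mod 47: 356 ≡ 27; 27^18 ≡ 28 (mod 47).
Combine by CRT: x ≡ 44 (mod 53), x ≡ 28 (mod 47) ⇒ x ≡ 733 (mod 2491).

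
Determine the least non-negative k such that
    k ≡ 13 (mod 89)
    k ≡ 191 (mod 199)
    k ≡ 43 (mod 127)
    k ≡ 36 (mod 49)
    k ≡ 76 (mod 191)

The moduli are pairwise coprime; N = 89·199·127·49·191 = 21051170623.
N/89 = 236530007; 236530007 ≡ 47 (mod 89); 47·36 ≡ 1, so inverse 36.
N/199 = 105784777; 105784777 ≡ 158 (mod 199); 158·165 ≡ 1, so inverse 165.
N/127 = 165757249; 165757249 ≡ 24 (mod 127); 24·90 ≡ 1, so inverse 90.
N/49 = 429615727; 429615727 ≡ 44 (mod 49); 44·39 ≡ 1, so inverse 39.
N/191 = 110215553; 110215553 ≡ 149 (mod 191); 149·50 ≡ 1, so inverse 50.
k ≡ 13·236530007·36 + 191·105784777·165 + 43·165757249·90 + 36·429615727·39 + 76·110215553·50 = 5107983426169.
5107983426169 mod 21051170623 = 13600135403.

13600135403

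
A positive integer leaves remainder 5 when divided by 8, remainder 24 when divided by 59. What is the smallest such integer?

437

From k ≡ 5 (mod 8) write k = 5 + 8t. Substituting into k ≡ 24 (mod 59) gives 8t ≡ 19 (mod 59), and since 8⁻¹ ≡ 37 (mod 59), t ≡ 54. Hence k ≡ 5 + 8·54 = 437 (mod 472).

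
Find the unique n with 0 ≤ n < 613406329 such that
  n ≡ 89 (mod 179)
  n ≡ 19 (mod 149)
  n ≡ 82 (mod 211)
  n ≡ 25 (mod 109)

235229001

Combine the congruences pairwise.
From n ≡ 89 (mod 179) write n = 89 + 179t. Substituting into n ≡ 19 (mod 149) gives 179t ≡ 79 (mod 149), and since 30⁻¹ ≡ 5 (mod 149), t ≡ 97. Hence n ≡ 89 + 179·97 = 17452 (mod 26671).
From n ≡ 17452 (mod 26671) write n = 17452 + 26671t. Substituting into n ≡ 82 (mod 211) gives 26671t ≡ 143 (mod 211), and since 85⁻¹ ≡ 72 (mod 211), t ≡ 168. Hence n ≡ 17452 + 26671·168 = 4498180 (mod 5627581).
From n ≡ 4498180 (mod 5627581) write n = 4498180 + 5627581t. Substituting into n ≡ 25 (mod 109) gives 5627581t ≡ 57 (mod 109), and since 20⁻¹ ≡ 60 (mod 109), t ≡ 41. Hence n ≡ 4498180 + 5627581·41 = 235229001 (mod 613406329).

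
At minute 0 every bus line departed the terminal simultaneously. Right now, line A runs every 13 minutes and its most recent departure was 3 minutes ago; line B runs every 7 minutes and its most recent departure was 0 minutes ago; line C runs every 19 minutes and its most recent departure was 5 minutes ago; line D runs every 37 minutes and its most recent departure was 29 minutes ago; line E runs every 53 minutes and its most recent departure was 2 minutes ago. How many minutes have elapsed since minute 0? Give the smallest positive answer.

857171

Combine the congruences pairwise.
From t ≡ 3 (mod 13) write t = 3 + 13s. Substituting into t ≡ 0 (mod 7) gives 13s ≡ 4 (mod 7), and since 6⁻¹ ≡ 6 (mod 7), s ≡ 3. Hence t ≡ 3 + 13·3 = 42 (mod 91).
From t ≡ 42 (mod 91) write t = 42 + 91s. Substituting into t ≡ 5 (mod 19) gives 91s ≡ 1 (mod 19), and since 15⁻¹ ≡ 14 (mod 19), s ≡ 14. Hence t ≡ 42 + 91·14 = 1316 (mod 1729).
From t ≡ 1316 (mod 1729) write t = 1316 + 1729s. Substituting into t ≡ 29 (mod 37) gives 1729s ≡ 8 (mod 37), and since 27⁻¹ ≡ 11 (mod 37), s ≡ 14. Hence t ≡ 1316 + 1729·14 = 25522 (mod 63973).
From t ≡ 25522 (mod 63973) write t = 25522 + 63973s. Substituting into t ≡ 2 (mod 53) gives 63973s ≡ 26 (mod 53), and since 2⁻¹ ≡ 27 (mod 53), s ≡ 13. Hence t ≡ 25522 + 63973·13 = 857171 (mod 3390569).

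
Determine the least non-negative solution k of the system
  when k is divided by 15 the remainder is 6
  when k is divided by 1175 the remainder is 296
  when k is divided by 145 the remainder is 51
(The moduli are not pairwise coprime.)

37896

Combine the congruences pairwise.
gcd(15, 1175) = 5 and 5 | (296 − 6), so the pair is consistent; merging gives k ≡ 2646 (mod 3525), where 3525 = lcm(15, 1175).
gcd(3525, 145) = 5 and 5 | (51 − 2646), so the pair is consistent; merging gives k ≡ 37896 (mod 102225), where 102225 = lcm(3525, 145).
The solution is unique modulo lcm(15, 1175, 145) = 102225.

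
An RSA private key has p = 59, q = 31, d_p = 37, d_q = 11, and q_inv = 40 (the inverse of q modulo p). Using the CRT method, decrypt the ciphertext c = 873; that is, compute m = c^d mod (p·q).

m₁ = c^(d_p) mod p: c ≡ 47 (mod 59), and 47^37 mod 59 = 38.
m₂ = c^(d_q) mod q: c ≡ 5 (mod 31), and 5^11 mod 31 = 25.
h = q_inv·(m₁ − m₂) mod p = 40·(38 − 25) mod 59 = 48.
m = m₂ + h·q = 25 + 48·31 = 1513.

1513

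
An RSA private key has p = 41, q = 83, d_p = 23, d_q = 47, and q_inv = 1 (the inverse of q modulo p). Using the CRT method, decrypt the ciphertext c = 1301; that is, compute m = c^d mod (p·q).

3176

m₁ = c^(d_p) mod p: c ≡ 30 (mod 41), and 30^23 mod 41 = 19.
m₂ = c^(d_q) mod q: c ≡ 56 (mod 83), and 56^47 mod 83 = 22.
h = q_inv·(m₁ − m₂) mod p = 1·(19 − 22) mod 41 = 38.
m = m₂ + h·q = 22 + 38·83 = 3176.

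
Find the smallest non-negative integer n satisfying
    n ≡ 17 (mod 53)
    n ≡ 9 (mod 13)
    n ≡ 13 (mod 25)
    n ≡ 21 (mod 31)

Combine the congruences pairwise.
From n ≡ 17 (mod 53) write n = 17 + 53t. Substituting into n ≡ 9 (mod 13) gives 53t ≡ 5 (mod 13), and since 1⁻¹ ≡ 1 (mod 13), t ≡ 5. Hence n ≡ 17 + 53·5 = 282 (mod 689).
From n ≡ 282 (mod 689) write n = 282 + 689t. Substituting into n ≡ 13 (mod 25) gives 689t ≡ 6 (mod 25), and since 14⁻¹ ≡ 9 (mod 25), t ≡ 4. Hence n ≡ 282 + 689·4 = 3038 (mod 17225).
From n ≡ 3038 (mod 17225) write n = 3038 + 17225t. Substituting into n ≡ 21 (mod 31) gives 17225t ≡ 21 (mod 31), and since 20⁻¹ ≡ 14 (mod 31), t ≡ 15. Hence n ≡ 3038 + 17225·15 = 261413 (mod 533975).

261413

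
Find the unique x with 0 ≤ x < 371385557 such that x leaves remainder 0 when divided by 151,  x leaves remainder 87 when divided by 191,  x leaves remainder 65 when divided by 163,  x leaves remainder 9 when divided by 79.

190304847

From x ≡ 0 (mod 151) write x = 0 + 151t. Substituting into x ≡ 87 (mod 191) gives 151t ≡ 87 (mod 191), and since 151⁻¹ ≡ 148 (mod 191), t ≡ 79. Hence x ≡ 0 + 151·79 = 11929 (mod 28841).
From x ≡ 11929 (mod 28841) write x = 11929 + 28841t. Substituting into x ≡ 65 (mod 163) gives 28841t ≡ 35 (mod 163), and since 153⁻¹ ≡ 114 (mod 163), t ≡ 78. Hence x ≡ 11929 + 28841·78 = 2261527 (mod 4701083).
From x ≡ 2261527 (mod 4701083) write x = 2261527 + 4701083t. Substituting into x ≡ 9 (mod 79) gives 4701083t ≡ 15 (mod 79), and since 30⁻¹ ≡ 29 (mod 79), t ≡ 40. Hence x ≡ 2261527 + 4701083·40 = 190304847 (mod 371385557).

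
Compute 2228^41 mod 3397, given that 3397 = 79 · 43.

1994

Mod 79: 2228 ≡ 16; 16^41 ≡ 19 (mod 79).
Mod 43: 2228 ≡ 35; 35^41 ≡ 16 (mod 43).
Combine by CRT: x ≡ 19 (mod 79), x ≡ 16 (mod 43) ⇒ x ≡ 1994 (mod 3397).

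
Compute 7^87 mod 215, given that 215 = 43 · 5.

128

Mod 43: 7 ≡ 7; by Fermat, exponent reduces to 87 mod 42 = 3; 7^3 ≡ 42 (mod 43).
Mod 5: 7 ≡ 2; by Fermat, exponent reduces to 87 mod 4 = 3; 2^3 ≡ 3 (mod 5).
Combine by CRT: x ≡ 42 (mod 43), x ≡ 3 (mod 5) ⇒ x ≡ 128 (mod 215).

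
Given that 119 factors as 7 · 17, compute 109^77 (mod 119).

Mod 7: 109 ≡ 4; by Fermat, exponent reduces to 77 mod 6 = 5; 4^5 ≡ 2 (mod 7).
Mod 17: 109 ≡ 7; by Fermat, exponent reduces to 77 mod 16 = 13; 7^13 ≡ 6 (mod 17).
Combine by CRT: x ≡ 2 (mod 7), x ≡ 6 (mod 17) ⇒ x ≡ 23 (mod 119).

23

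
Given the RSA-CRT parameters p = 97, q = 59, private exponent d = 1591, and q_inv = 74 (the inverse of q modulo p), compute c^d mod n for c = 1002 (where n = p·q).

2123

d_p = d mod (p−1) = 1591 mod 96 = 55; d_q = d mod (q−1) = 25.
m₁ = c^(d_p) mod p: c ≡ 32 (mod 97), and 32^55 mod 97 = 86.
m₂ = c^(d_q) mod q: c ≡ 58 (mod 59), and 58^25 mod 59 = 58.
h = q_inv·(m₁ − m₂) mod p = 74·(86 − 58) mod 97 = 35.
m = m₂ + h·q = 58 + 35·59 = 2123.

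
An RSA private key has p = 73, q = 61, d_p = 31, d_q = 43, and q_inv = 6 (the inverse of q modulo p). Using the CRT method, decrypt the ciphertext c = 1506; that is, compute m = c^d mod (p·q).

1049

m₁ = c^(d_p) mod p: c ≡ 46 (mod 73), and 46^31 mod 73 = 27.
m₂ = c^(d_q) mod q: c ≡ 42 (mod 61), and 42^43 mod 61 = 12.
h = q_inv·(m₁ − m₂) mod p = 6·(27 − 12) mod 73 = 17.
m = m₂ + h·q = 12 + 17·61 = 1049.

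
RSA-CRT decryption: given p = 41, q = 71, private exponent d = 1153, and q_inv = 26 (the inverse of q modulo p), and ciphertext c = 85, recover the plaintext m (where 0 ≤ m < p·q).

d_p = d mod (p−1) = 1153 mod 40 = 33; d_q = d mod (q−1) = 33.
m₁ = c^(d_p) mod p: c ≡ 3 (mod 41), and 3^33 mod 41 = 3.
m₂ = c^(d_q) mod q: c ≡ 14 (mod 71), and 14^33 mod 71 = 46.
h = q_inv·(m₁ − m₂) mod p = 26·(3 − 46) mod 41 = 30.
m = m₂ + h·q = 46 + 30·71 = 2176.

2176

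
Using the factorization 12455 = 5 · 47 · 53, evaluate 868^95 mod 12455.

Mod 5: 868 ≡ 3; by Fermat, exponent reduces to 95 mod 4 = 3; 3^3 ≡ 2 (mod 5).
Mod 47: 868 ≡ 22; by Fermat, exponent reduces to 95 mod 46 = 3; 22^3 ≡ 26 (mod 47).
Mod 53: 868 ≡ 20; by Fermat, exponent reduces to 95 mod 52 = 43; 20^43 ≡ 51 (mod 53).
Combine by CRT: x ≡ 2 (mod 5), x ≡ 26 (mod 47), x ≡ 51 (mod 53) ⇒ x ≡ 4397 (mod 12455).

4397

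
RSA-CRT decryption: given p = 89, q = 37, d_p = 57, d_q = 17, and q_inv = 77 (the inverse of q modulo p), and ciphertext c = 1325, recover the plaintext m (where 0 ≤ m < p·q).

m₁ = c^(d_p) mod p: c ≡ 79 (mod 89), and 79^57 mod 89 = 18.
m₂ = c^(d_q) mod q: c ≡ 30 (mod 37), and 30^17 mod 37 = 21.
h = q_inv·(m₁ − m₂) mod p = 77·(18 − 21) mod 89 = 36.
m = m₂ + h·q = 21 + 36·37 = 1353.

1353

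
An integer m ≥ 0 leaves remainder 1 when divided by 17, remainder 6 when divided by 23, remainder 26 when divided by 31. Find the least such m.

The moduli are pairwise coprime; N = 17·23·31 = 12121.
N/17 = 713; 713 ≡ 16 (mod 17); 16·16 ≡ 1, so inverse 16.
N/23 = 527; 527 ≡ 21 (mod 23); 21·11 ≡ 1, so inverse 11.
N/31 = 391; 391 ≡ 19 (mod 31); 19·18 ≡ 1, so inverse 18.
m ≡ 1·713·16 + 6·527·11 + 26·391·18 = 229178.
229178 mod 12121 = 11000.

11000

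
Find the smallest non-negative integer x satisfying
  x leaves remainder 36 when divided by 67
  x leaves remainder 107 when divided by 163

From x ≡ 36 (mod 67) write x = 36 + 67t. Substituting into x ≡ 107 (mod 163) gives 67t ≡ 71 (mod 163), and since 67⁻¹ ≡ 73 (mod 163), t ≡ 130. Hence x ≡ 36 + 67·130 = 8746 (mod 10921).

8746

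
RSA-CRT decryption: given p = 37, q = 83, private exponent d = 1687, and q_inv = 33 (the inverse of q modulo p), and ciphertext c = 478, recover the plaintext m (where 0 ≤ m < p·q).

858

d_p = d mod (p−1) = 1687 mod 36 = 31; d_q = d mod (q−1) = 47.
m₁ = c^(d_p) mod p: c ≡ 34 (mod 37), and 34^31 mod 37 = 7.
m₂ = c^(d_q) mod q: c ≡ 63 (mod 83), and 63^47 mod 83 = 28.
h = q_inv·(m₁ − m₂) mod p = 33·(7 − 28) mod 37 = 10.
m = m₂ + h·q = 28 + 10·83 = 858.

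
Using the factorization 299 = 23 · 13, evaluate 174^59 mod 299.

Mod 23: 174 ≡ 13; by Fermat, exponent reduces to 59 mod 22 = 15; 13^15 ≡ 18 (mod 23).
Mod 13: 174 ≡ 5; by Fermat, exponent reduces to 59 mod 12 = 11; 5^11 ≡ 8 (mod 13).
Combine by CRT: x ≡ 18 (mod 23), x ≡ 8 (mod 13) ⇒ x ≡ 294 (mod 299).

294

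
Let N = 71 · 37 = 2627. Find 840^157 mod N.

Mod 71: 840 ≡ 59; by Fermat, exponent reduces to 157 mod 70 = 17; 59^17 ≡ 52 (mod 71).
Mod 37: 840 ≡ 26; by Fermat, exponent reduces to 157 mod 36 = 13; 26^13 ≡ 26 (mod 37).
Combine by CRT: x ≡ 52 (mod 71), x ≡ 26 (mod 37) ⇒ x ≡ 1543 (mod 2627).

1543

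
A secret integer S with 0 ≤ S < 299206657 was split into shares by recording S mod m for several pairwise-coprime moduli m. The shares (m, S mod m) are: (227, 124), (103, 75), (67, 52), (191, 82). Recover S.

From S ≡ 124 (mod 227) write S = 124 + 227t. Substituting into S ≡ 75 (mod 103) gives 227t ≡ 54 (mod 103), and since 21⁻¹ ≡ 54 (mod 103), t ≡ 32. Hence S ≡ 124 + 227·32 = 7388 (mod 23381).
From S ≡ 7388 (mod 23381) write S = 7388 + 23381t. Substituting into S ≡ 52 (mod 67) gives 23381t ≡ 34 (mod 67), and since 65⁻¹ ≡ 33 (mod 67), t ≡ 50. Hence S ≡ 7388 + 23381·50 = 1176438 (mod 1566527).
From S ≡ 1176438 (mod 1566527) write S = 1176438 + 1566527t. Substituting into S ≡ 82 (mod 191) gives 1566527t ≡ 13 (mod 191), and since 136⁻¹ ≡ 125 (mod 191), t ≡ 97. Hence S ≡ 1176438 + 1566527·97 = 153129557 (mod 299206657).

153129557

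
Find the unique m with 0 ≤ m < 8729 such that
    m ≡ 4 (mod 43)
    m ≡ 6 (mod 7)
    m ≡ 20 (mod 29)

6110

From m ≡ 4 (mod 43) write m = 4 + 43t. Substituting into m ≡ 6 (mod 7) gives 43t ≡ 2 (mod 7), and since 1⁻¹ ≡ 1 (mod 7), t ≡ 2. Hence m ≡ 4 + 43·2 = 90 (mod 301).
From m ≡ 90 (mod 301) write m = 90 + 301t. Substituting into m ≡ 20 (mod 29) gives 301t ≡ 17 (mod 29), and since 11⁻¹ ≡ 8 (mod 29), t ≡ 20. Hence m ≡ 90 + 301·20 = 6110 (mod 8729).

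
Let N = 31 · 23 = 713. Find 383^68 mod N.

Mod 31: 383 ≡ 11; by Fermat, exponent reduces to 68 mod 30 = 8; 11^8 ≡ 19 (mod 31).
Mod 23: 383 ≡ 15; by Fermat, exponent reduces to 68 mod 22 = 2; 15^2 ≡ 18 (mod 23).
Combine by CRT: x ≡ 19 (mod 31), x ≡ 18 (mod 23) ⇒ x ≡ 639 (mod 713).

639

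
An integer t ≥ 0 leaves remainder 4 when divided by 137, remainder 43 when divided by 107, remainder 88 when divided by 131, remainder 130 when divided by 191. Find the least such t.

The moduli are pairwise coprime; N = 137·107·131·191 = 366782839.
N/137 = 2677247; 2677247 ≡ 130 (mod 137); 130·39 ≡ 1, so inverse 39.
N/107 = 3427877; 3427877 ≡ 25 (mod 107); 25·30 ≡ 1, so inverse 30.
N/131 = 2799869; 2799869 ≡ 6 (mod 131); 6·22 ≡ 1, so inverse 22.
N/191 = 1920329; 1920329 ≡ 15 (mod 191); 15·51 ≡ 1, so inverse 51.
t ≡ 4·2677247·39 + 43·3427877·30 + 88·2799869·22 + 130·1920329·51 = 22991939516.
22991939516 mod 366782839 = 251403498.

251403498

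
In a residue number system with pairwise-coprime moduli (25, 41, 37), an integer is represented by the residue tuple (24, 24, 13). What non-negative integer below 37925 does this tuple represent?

From x ≡ 24 (mod 25) write x = 24 + 25t. Substituting into x ≡ 24 (mod 41) gives 25t ≡ 0 (mod 41), and since 25⁻¹ ≡ 23 (mod 41), t ≡ 0. Hence x ≡ 24 + 25·0 = 24 (mod 1025).
From x ≡ 24 (mod 1025) write x = 24 + 1025t. Substituting into x ≡ 13 (mod 37) gives 1025t ≡ 26 (mod 37), and since 26⁻¹ ≡ 10 (mod 37), t ≡ 1. Hence x ≡ 24 + 1025·1 = 1049 (mod 37925).

1049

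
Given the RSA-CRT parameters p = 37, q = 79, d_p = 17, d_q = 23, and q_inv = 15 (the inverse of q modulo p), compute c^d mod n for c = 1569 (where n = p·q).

m₁ = c^(d_p) mod p: c ≡ 15 (mod 37), and 15^17 mod 37 = 32.
m₂ = c^(d_q) mod q: c ≡ 68 (mod 79), and 68^23 mod 79 = 77.
h = q_inv·(m₁ − m₂) mod p = 15·(32 − 77) mod 37 = 28.
m = m₂ + h·q = 77 + 28·79 = 2289.

2289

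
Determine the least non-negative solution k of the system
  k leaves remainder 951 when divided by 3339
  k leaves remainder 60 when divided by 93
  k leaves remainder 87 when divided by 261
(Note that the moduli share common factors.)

538530

Combine the congruences pairwise.
gcd(3339, 93) = 3 and 3 | (60 − 951), so the pair is consistent; merging gives k ≡ 20985 (mod 103509), where 103509 = lcm(3339, 93).
gcd(103509, 261) = 9 and 9 | (87 − 20985), so the pair is consistent; merging gives k ≡ 538530 (mod 3001761), where 3001761 = lcm(103509, 261).
The solution is unique modulo lcm(3339, 93, 261) = 3001761.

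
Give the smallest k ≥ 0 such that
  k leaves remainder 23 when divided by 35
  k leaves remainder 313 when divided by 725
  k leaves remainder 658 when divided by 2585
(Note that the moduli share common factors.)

21338

gcd(35, 725) = 5 and 5 | (313 − 23), so the pair is consistent; merging gives k ≡ 1038 (mod 5075), where 5075 = lcm(35, 725).
gcd(5075, 2585) = 5 and 5 | (658 − 1038), so the pair is consistent; merging gives k ≡ 21338 (mod 2623775), where 2623775 = lcm(5075, 2585).
The solution is unique modulo lcm(35, 725, 2585) = 2623775.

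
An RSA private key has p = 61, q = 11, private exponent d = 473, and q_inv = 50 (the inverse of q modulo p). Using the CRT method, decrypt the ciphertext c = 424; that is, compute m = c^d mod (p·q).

d_p = d mod (p−1) = 473 mod 60 = 53; d_q = d mod (q−1) = 3.
m₁ = c^(d_p) mod p: c ≡ 58 (mod 61), and 58^53 mod 61 = 34.
m₂ = c^(d_q) mod q: c ≡ 6 (mod 11), and 6^3 mod 11 = 7.
h = q_inv·(m₁ − m₂) mod p = 50·(34 − 7) mod 61 = 8.
m = m₂ + h·q = 7 + 8·11 = 95.

95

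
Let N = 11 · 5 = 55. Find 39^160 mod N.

1

Mod 11: 39 ≡ 6; since 10 | 160, by Fermat 6^160 ≡ 1 (mod 11).
Mod 5: 39 ≡ 4; since 4 | 160, by Fermat 4^160 ≡ 1 (mod 5).
Combine by CRT: x ≡ 1 (mod 11), x ≡ 1 (mod 5) ⇒ x ≡ 1 (mod 55).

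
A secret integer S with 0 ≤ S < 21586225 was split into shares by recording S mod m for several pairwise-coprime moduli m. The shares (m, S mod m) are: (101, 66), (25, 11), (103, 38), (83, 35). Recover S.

10165211

The moduli are pairwise coprime; N = 101·25·103·83 = 21586225.
N/101 = 213725; 213725 ≡ 9 (mod 101); 9·45 ≡ 1, so inverse 45.
N/25 = 863449; 863449 ≡ 24 (mod 25); 24·24 ≡ 1, so inverse 24.
N/103 = 209575; 209575 ≡ 73 (mod 103); 73·24 ≡ 1, so inverse 24.
N/83 = 260075; 260075 ≡ 36 (mod 83); 36·30 ≡ 1, so inverse 30.
S ≡ 66·213725·45 + 11·863449·24 + 38·209575·24 + 35·260075·30 = 1326924936.
1326924936 mod 21586225 = 10165211.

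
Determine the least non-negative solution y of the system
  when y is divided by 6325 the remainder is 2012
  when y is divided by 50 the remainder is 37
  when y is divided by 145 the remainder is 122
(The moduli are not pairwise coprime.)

gcd(6325, 50) = 25 and 25 | (37 − 2012), so the pair is consistent; merging gives y ≡ 8337 (mod 12650), where 12650 = lcm(6325, 50).
gcd(12650, 145) = 5 and 5 | (122 − 8337), so the pair is consistent; merging gives y ≡ 236037 (mod 366850), where 366850 = lcm(12650, 145).
The solution is unique modulo lcm(6325, 50, 145) = 366850.

236037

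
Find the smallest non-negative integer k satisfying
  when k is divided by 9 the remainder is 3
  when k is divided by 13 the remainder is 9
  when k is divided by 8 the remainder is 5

The moduli are pairwise coprime; N = 9·13·8 = 936.
N/9 = 104; 104 ≡ 5 (mod 9); 5·2 ≡ 1, so inverse 2.
N/13 = 72; 72 ≡ 7 (mod 13); 7·2 ≡ 1, so inverse 2.
N/8 = 117; 117 ≡ 5 (mod 8); 5·5 ≡ 1, so inverse 5.
k ≡ 3·104·2 + 9·72·2 + 5·117·5 = 4845.
4845 mod 936 = 165.

165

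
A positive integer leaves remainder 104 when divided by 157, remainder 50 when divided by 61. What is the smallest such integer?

7797

From a ≡ 104 (mod 157) write a = 104 + 157t. Substituting into a ≡ 50 (mod 61) gives 157t ≡ 7 (mod 61), and since 35⁻¹ ≡ 7 (mod 61), t ≡ 49. Hence a ≡ 104 + 157·49 = 7797 (mod 9577).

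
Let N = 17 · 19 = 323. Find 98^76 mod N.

290

Mod 17: 98 ≡ 13; by Fermat, exponent reduces to 76 mod 16 = 12; 13^12 ≡ 1 (mod 17).
Mod 19: 98 ≡ 3; by Fermat, exponent reduces to 76 mod 18 = 4; 3^4 ≡ 5 (mod 19).
Combine by CRT: x ≡ 1 (mod 17), x ≡ 5 (mod 19) ⇒ x ≡ 290 (mod 323).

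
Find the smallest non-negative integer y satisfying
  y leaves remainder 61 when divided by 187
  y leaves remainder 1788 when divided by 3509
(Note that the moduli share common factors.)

5297

gcd(187, 3509) = 11 and 11 | (1788 − 61), so the pair is consistent; merging gives y ≡ 5297 (mod 59653), where 59653 = lcm(187, 3509).
The solution is unique modulo lcm(187, 3509) = 59653.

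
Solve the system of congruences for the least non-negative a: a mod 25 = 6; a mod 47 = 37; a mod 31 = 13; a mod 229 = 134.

The moduli are pairwise coprime; N = 25·47·31·229 = 8341325.
N/25 = 333653; 333653 ≡ 3 (mod 25); 3·17 ≡ 1, so inverse 17.
N/47 = 177475; 177475 ≡ 3 (mod 47); 3·16 ≡ 1, so inverse 16.
N/31 = 269075; 269075 ≡ 26 (mod 31); 26·6 ≡ 1, so inverse 6.
N/229 = 36425; 36425 ≡ 14 (mod 229); 14·180 ≡ 1, so inverse 180.
a ≡ 6·333653·17 + 37·177475·16 + 13·269075·6 + 134·36425·180 = 1038656656.
1038656656 mod 8341325 = 4332356.

4332356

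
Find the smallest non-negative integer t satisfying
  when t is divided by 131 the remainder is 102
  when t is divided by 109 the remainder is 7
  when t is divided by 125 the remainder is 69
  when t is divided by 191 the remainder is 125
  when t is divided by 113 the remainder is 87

The moduli are pairwise coprime; N = 131·109·125·191·113 = 38522957125.
N/131 = 294068375; 294068375 ≡ 99 (mod 131); 99·45 ≡ 1, so inverse 45.
N/109 = 353421625; 353421625 ≡ 25 (mod 109); 25·48 ≡ 1, so inverse 48.
N/125 = 308183657; 308183657 ≡ 32 (mod 125); 32·43 ≡ 1, so inverse 43.
N/191 = 201690875; 201690875 ≡ 32 (mod 191); 32·6 ≡ 1, so inverse 6.
N/113 = 340911125; 340911125 ≡ 69 (mod 113); 69·95 ≡ 1, so inverse 95.
t ≡ 102·294068375·45 + 7·353421625·48 + 69·308183657·43 + 125·201690875·6 + 87·340911125·95 = 5351803021944.
5351803021944 mod 38522957125 = 35634938694.

35634938694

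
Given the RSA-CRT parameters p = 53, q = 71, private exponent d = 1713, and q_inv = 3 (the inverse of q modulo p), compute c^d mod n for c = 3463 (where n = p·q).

d_p = d mod (p−1) = 1713 mod 52 = 49; d_q = d mod (q−1) = 33.
m₁ = c^(d_p) mod p: c ≡ 18 (mod 53), and 18^49 mod 53 = 27.
m₂ = c^(d_q) mod q: c ≡ 55 (mod 71), and 55^33 mod 71 = 33.
h = q_inv·(m₁ − m₂) mod p = 3·(27 − 33) mod 53 = 35.
m = m₂ + h·q = 33 + 35·71 = 2518.

2518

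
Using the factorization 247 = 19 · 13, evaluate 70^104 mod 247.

Mod 19: 70 ≡ 13; by Fermat, exponent reduces to 104 mod 18 = 14; 13^14 ≡ 5 (mod 19).
Mod 13: 70 ≡ 5; by Fermat, exponent reduces to 104 mod 12 = 8; 5^8 ≡ 1 (mod 13).
Combine by CRT: x ≡ 5 (mod 19), x ≡ 1 (mod 13) ⇒ x ≡ 157 (mod 247).

157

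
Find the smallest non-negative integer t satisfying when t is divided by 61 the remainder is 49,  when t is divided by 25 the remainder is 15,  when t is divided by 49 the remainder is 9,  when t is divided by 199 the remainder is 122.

7195365

The moduli are pairwise coprime; N = 61·25·49·199 = 14870275.
N/61 = 243775; 243775 ≡ 19 (mod 61); 19·45 ≡ 1, so inverse 45.
N/25 = 594811; 594811 ≡ 11 (mod 25); 11·16 ≡ 1, so inverse 16.
N/49 = 303475; 303475 ≡ 18 (mod 49); 18·30 ≡ 1, so inverse 30.
N/199 = 74725; 74725 ≡ 100 (mod 199); 100·2 ≡ 1, so inverse 2.
t ≡ 49·243775·45 + 15·594811·16 + 9·303475·30 + 122·74725·2 = 780449665.
780449665 mod 14870275 = 7195365.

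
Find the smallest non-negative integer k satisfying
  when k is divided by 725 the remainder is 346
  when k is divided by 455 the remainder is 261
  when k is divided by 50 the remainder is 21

64871

gcd(725, 455) = 5 and 5 | (261 − 346), so the pair is consistent; merging gives k ≡ 64871 (mod 65975), where 65975 = lcm(725, 455).
gcd(65975, 50) = 25 and 25 | (21 − 64871), so the pair is consistent; merging gives k ≡ 64871 (mod 131950), where 131950 = lcm(65975, 50).
The solution is unique modulo lcm(725, 455, 50) = 131950.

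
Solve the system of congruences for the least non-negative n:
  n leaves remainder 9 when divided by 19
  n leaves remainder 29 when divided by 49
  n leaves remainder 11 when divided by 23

From n ≡ 9 (mod 19) write n = 9 + 19t. Substituting into n ≡ 29 (mod 49) gives 19t ≡ 20 (mod 49), and since 19⁻¹ ≡ 31 (mod 49), t ≡ 32. Hence n ≡ 9 + 19·32 = 617 (mod 931).
From n ≡ 617 (mod 931) write n = 617 + 931t. Substituting into n ≡ 11 (mod 23) gives 931t ≡ 15 (mod 23), and since 11⁻¹ ≡ 21 (mod 23), t ≡ 16. Hence n ≡ 617 + 931·16 = 15513 (mod 21413).

15513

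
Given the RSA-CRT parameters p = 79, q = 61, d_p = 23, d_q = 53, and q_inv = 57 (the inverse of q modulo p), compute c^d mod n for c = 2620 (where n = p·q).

4670

m₁ = c^(d_p) mod p: c ≡ 13 (mod 79), and 13^23 mod 79 = 9.
m₂ = c^(d_q) mod q: c ≡ 58 (mod 61), and 58^53 mod 61 = 34.
h = q_inv·(m₁ − m₂) mod p = 57·(9 − 34) mod 79 = 76.
m = m₂ + h·q = 34 + 76·61 = 4670.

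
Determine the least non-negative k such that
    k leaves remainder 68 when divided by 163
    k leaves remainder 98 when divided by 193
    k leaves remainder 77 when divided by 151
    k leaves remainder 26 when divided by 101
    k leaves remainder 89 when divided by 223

The moduli are pairwise coprime; N = 163·193·151·101·223 = 106991209607.
N/163 = 656387789; 656387789 ≡ 155 (mod 163); 155·61 ≡ 1, so inverse 61.
N/193 = 554358599; 554358599 ≡ 67 (mod 193); 67·121 ≡ 1, so inverse 121.
N/151 = 708551057; 708551057 ≡ 16 (mod 151); 16·85 ≡ 1, so inverse 85.
N/101 = 1059318907; 1059318907 ≡ 1 (mod 101), inverse 1.
N/223 = 479781209; 479781209 ≡ 54 (mod 223); 54·95 ≡ 1, so inverse 95.
k ≡ 68·656387789·61 + 98·554358599·121 + 77·708551057·85 + 26·1059318907·1 + 89·479781209·95 = 18017839897456.
18017839897456 mod 106991209607 = 43316683480.

43316683480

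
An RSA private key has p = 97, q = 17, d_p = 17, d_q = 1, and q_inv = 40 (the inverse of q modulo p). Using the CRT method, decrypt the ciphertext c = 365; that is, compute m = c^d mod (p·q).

m₁ = c^(d_p) mod p: c ≡ 74 (mod 97), and 74^17 mod 97 = 29.
m₂ = c^(d_q) mod q: c ≡ 8 (mod 17), and 8^1 mod 17 = 8.
h = q_inv·(m₁ − m₂) mod p = 40·(29 − 8) mod 97 = 64.
m = m₂ + h·q = 8 + 64·17 = 1096.

1096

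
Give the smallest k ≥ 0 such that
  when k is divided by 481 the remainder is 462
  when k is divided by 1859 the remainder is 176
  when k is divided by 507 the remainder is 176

5753

gcd(481, 1859) = 13 and 13 | (176 − 462), so the pair is consistent; merging gives k ≡ 5753 (mod 68783), where 68783 = lcm(481, 1859).
gcd(68783, 507) = 169 and 169 | (176 − 5753), so the pair is consistent; merging gives k ≡ 5753 (mod 206349), where 206349 = lcm(68783, 507).
The solution is unique modulo lcm(481, 1859, 507) = 206349.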